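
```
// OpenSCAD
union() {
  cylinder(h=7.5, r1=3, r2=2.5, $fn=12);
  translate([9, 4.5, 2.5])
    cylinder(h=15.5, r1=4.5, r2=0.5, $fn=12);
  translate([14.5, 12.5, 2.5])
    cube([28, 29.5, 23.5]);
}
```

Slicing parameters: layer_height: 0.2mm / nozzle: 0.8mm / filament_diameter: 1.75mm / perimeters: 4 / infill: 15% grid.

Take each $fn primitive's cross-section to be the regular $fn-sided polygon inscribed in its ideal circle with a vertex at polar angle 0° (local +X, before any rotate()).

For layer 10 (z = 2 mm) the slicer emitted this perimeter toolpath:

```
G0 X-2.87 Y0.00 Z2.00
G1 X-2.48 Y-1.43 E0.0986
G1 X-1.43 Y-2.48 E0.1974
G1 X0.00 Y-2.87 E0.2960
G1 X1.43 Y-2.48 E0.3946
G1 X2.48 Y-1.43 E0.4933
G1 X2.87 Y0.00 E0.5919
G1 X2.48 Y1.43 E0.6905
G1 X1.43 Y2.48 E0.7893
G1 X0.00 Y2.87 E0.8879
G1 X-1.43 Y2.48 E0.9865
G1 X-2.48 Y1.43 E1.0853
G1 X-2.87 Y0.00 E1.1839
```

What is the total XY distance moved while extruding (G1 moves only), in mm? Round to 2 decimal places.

Sum the Euclidean lengths of each G1 segment: total = 17.80 mm.

17.80 mm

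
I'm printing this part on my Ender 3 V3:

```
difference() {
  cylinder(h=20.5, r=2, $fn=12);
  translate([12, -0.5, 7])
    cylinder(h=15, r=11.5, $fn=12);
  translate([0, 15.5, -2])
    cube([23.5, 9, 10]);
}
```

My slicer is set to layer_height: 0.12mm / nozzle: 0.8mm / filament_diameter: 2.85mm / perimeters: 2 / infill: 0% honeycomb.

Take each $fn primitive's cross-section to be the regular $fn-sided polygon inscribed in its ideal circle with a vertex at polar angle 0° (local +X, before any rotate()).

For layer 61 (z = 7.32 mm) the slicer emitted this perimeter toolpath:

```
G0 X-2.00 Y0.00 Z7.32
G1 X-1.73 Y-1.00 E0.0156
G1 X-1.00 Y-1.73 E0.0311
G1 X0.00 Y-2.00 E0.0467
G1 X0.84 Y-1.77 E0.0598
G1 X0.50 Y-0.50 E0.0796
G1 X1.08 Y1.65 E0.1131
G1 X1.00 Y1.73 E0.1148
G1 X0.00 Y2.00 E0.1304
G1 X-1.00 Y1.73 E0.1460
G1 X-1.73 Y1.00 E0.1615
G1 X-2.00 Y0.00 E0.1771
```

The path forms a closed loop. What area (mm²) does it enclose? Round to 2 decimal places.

Apply the shoelace formula to the sequence of (X, Y) vertices; enclosed area = 8.86 mm².

8.86 mm²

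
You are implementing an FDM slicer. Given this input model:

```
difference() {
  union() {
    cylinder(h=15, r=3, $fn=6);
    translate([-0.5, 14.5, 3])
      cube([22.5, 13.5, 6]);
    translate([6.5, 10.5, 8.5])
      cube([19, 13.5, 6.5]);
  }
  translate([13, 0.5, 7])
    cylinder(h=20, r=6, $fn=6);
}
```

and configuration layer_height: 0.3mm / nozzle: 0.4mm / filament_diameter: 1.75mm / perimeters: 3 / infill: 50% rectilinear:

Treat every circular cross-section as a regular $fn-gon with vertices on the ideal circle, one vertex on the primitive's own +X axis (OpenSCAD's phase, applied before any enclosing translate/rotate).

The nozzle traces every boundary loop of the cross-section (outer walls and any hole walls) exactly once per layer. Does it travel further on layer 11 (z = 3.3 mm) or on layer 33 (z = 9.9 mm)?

Layer 11 (z = 3.3): the r=3 cylinder gives a regular 6-gon of circumradius 3 (constant along its height) (perimeter = 2·6·3.000·sin(180°/6) = 18.00 mm); the 22.5×13.5 cube at (-0.5, 14.5) contributes its full rectangle (perimeter 72.00 mm); the cube at (6.5, 10.5) is absent (z outside [8.5, 15]); Merging all regions: the 2 present regions are separate (no shared area or edge), so areas and boundary lengths simply add and each stays a separate island — boundary = 90.00 mm; the cylinder at (13, 0.5) is not intersected at this z (z outside [7, 27]); Subtracting the remaining from the first: none of the subtracted shapes is present at this height, so that combined region is unchanged — boundary = 90.00 mm. So its perimeter = 90.00 mm. Layer 33 (z = 9.9): the cylinder: section is a regular 6-gon, circumradius r=3 (perimeter = 2·6·3.000·sin(180°/6) = 18.00 mm); the cube at (-0.5, 14.5) is absent (z outside [3, 9]); the cube at (6.5, 10.5) is present — its section is the full 19×13.5 rectangle (perimeter 65.00 mm); Merging all regions: the 2 present regions are separate (no shared area or edge), so areas and boundary lengths simply add and each stays a separate island — boundary = 83.00 mm; the r=6 cylinder at (13, 0.5) contributes a regular 6-gon of circumradius 6 (perimeter = 2·6·6.000·sin(180°/6) = 36.00 mm); Subtracting the remaining from the first: starting from that combined region, the r=6 cylinder at (13, 0.5) misses the remaining region (no effect) — boundary = 83.00 mm. So its perimeter = 83.00 mm. Layer 11 is larger (90.00 vs 83.00 mm).

layer 11 (z = 3.3 mm)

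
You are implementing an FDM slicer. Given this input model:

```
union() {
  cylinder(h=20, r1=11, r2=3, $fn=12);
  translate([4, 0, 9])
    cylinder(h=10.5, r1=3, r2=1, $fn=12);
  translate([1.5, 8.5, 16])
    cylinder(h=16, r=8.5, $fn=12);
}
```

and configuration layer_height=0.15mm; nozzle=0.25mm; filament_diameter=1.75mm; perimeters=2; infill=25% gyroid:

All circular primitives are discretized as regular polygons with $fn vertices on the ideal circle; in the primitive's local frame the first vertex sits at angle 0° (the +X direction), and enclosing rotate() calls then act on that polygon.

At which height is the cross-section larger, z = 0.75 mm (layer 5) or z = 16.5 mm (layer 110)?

Layer 5 (z = 0.75): the cone contributes a regular 12-gon of circumradius 10.700 (interpolated between r1=11 and r2=3 at t=0.037) (area = (12/2)·10.700²·sin(360°/12) = 343.47 mm²); the cone at (4, 0) is absent (z outside [9, 19.5]); the cylinder at (1.5, 8.5) does not reach this height (z outside [16, 32]); Merging all regions: only the cone is present, so the union is just that shape — area = 343.47 mm². So its area = 343.47 mm². Layer 110 (z = 16.5): the cone contributes a regular 12-gon of circumradius 4.400 (interpolated between r1=11 and r2=3 at t=0.825) (area = (12/2)·4.400²·sin(360°/12) = 58.08 mm²); the cone at (4, 0): at t=0.714 of its height the radius interpolates to r₁+(r₂−r₁)t = 1.571, giving a regular 12-gon of that circumradius (area = (12/2)·1.571²·sin(360°/12) = 7.41 mm²); the r=8.5 cylinder at (1.5, 8.5) contributes a regular 12-gon of circumradius 8.5 (area = (12/2)·8.500²·sin(360°/12) = 216.75 mm²); Combining (union): the regions partially overlap — summed areas 282.24 mm² minus the doubly-counted overlap 28.00 mm² gives 254.24 mm² — area = 254.24 mm². So its area = 254.24 mm². Layer 5 is larger (343.47 vs 254.24 mm²).

layer 5 (z = 0.75 mm)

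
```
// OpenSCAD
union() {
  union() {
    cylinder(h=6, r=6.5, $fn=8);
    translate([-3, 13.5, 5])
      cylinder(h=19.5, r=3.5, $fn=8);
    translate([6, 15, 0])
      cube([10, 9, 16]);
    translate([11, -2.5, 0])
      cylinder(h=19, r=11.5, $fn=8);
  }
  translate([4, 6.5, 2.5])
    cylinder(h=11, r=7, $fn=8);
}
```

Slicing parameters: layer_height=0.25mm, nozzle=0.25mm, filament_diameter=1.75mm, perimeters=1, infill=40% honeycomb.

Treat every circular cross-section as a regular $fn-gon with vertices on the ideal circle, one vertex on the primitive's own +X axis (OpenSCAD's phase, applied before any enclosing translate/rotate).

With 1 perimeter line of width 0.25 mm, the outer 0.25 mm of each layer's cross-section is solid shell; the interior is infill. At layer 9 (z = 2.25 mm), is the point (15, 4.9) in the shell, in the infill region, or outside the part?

infill

At z = 2.25 mm: the r=6.5 cylinder contributes a regular 8-gon of circumradius 6.5; the cylinder at (-3, 13.5) does not reach this height (z outside [5, 24.5]); the 10×9 cube at (6, 15) contributes its full rectangle; the cylinder at (11, -2.5): section is a regular 8-gon, circumradius r=11.5; Merging all regions: the regions partially overlap (shared area 48.24 mm²), so overlapping operands fuse into one piece — 2 connected regions; the cylinder at (4, 6.5) does not reach this height (z outside [2.5, 13.5]); Combining (union): only that combined region is present, so the union is just that shape — 2 connected regions. Overall, the cross-section has 2 separate islands. The nearest boundary edge runs (11.00, 9.00)→(19.13, 5.63); distance from the point to it = 2.26 mm. (Shell/infill is judged within the island containing the point — the largest one.) The point is inside the cross-section and 2.26 mm from the nearest boundary — more than the 0.25 mm shell width (1 × 0.25), so it's in the infill interior.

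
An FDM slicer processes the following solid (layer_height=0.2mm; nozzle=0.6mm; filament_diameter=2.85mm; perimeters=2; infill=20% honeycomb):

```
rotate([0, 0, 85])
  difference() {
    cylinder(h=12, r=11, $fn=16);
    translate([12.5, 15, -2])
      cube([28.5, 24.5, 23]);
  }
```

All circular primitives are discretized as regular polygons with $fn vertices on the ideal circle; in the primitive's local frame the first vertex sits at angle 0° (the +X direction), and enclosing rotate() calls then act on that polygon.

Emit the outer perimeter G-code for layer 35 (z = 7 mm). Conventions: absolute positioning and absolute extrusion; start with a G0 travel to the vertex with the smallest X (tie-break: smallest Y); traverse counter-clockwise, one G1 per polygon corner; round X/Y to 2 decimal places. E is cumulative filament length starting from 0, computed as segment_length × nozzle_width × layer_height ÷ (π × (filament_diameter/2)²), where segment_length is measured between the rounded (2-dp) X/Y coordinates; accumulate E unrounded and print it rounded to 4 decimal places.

G0 X-10.96 Y0.96 Z7.00
G1 X-10.49 Y-3.31 E0.0808
G1 X-8.43 Y-7.07 E0.1615
G1 X-5.08 Y-9.76 E0.2423
G1 X-0.96 Y-10.96 E0.3230
G1 X3.31 Y-10.49 E0.4038
G1 X7.07 Y-8.43 E0.4844
G1 X9.76 Y-5.08 E0.5653
G1 X10.96 Y-0.96 E0.6460
G1 X10.49 Y3.31 E0.7268
G1 X8.43 Y7.07 E0.8074
G1 X5.08 Y9.76 E0.8882
G1 X0.96 Y10.96 E0.9690
G1 X-3.31 Y10.49 E1.0498
G1 X-7.07 Y8.43 E1.1304
G1 X-9.76 Y5.08 E1.2112
G1 X-10.96 Y0.96 E1.2920

At z = 7 mm: the r=11 cylinder contributes a regular 16-gon of circumradius 11; the 28.5×24.5 cube at (12.5, 15) contributes its full rectangle; After the difference (first − rest): starting from the r=11 cylinder, the 28.5×24.5 cube at (12.5, 15) misses the remaining region (no effect) — 1 connected region; (rotated 85° about Z; rotation is an isometry so areas/perimeters/island counts are preserved). The outline is a single polygon with 16 vertices. Extrusion per mm of travel: 0.6 × 0.2 / (π × 1.425²) = 0.018811. Accumulating E over each segment gives final E = 1.2920.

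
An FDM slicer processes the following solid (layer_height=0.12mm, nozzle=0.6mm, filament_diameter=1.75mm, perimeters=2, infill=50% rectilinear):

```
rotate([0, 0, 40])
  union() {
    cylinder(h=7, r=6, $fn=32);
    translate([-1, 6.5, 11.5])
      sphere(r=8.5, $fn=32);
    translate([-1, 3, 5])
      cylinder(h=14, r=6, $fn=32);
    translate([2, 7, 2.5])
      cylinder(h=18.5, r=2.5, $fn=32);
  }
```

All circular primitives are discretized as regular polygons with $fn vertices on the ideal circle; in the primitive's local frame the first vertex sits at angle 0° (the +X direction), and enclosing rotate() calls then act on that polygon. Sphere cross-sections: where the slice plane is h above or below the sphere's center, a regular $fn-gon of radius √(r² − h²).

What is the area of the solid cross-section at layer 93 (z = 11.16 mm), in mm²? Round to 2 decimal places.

At z = 11.16 mm: the cylinder does not reach this height (z outside [0, 7]); the sphere at (-1, 6.5): section is a regular 32-gon, circumradius = √(r²−h²) = √(8.5²−0.34²) = 8.493 (area = (32/2)·8.493²·sin(360°/32) = 225.16 mm²); the cylinder at (-1, 3): section is a regular 32-gon, circumradius r=6 (area = (32/2)·6.000²·sin(360°/32) = 112.37 mm²); the r=2.5 cylinder at (2, 7) gives a regular 32-gon of circumradius 2.5 (constant along its height) (area = (32/2)·2.500²·sin(360°/32) = 19.51 mm²); Taking the union: the regions partially overlap — summed areas 357.04 mm² minus the doubly-counted overlap 124.51 mm² gives 232.53 mm² — area = 232.53 mm²; (whole slice rotated 40° about Z — lengths, areas and connectivity unchanged). Overall, the cross-section is a single solid region. Net area = 232.53 mm².

232.53 mm²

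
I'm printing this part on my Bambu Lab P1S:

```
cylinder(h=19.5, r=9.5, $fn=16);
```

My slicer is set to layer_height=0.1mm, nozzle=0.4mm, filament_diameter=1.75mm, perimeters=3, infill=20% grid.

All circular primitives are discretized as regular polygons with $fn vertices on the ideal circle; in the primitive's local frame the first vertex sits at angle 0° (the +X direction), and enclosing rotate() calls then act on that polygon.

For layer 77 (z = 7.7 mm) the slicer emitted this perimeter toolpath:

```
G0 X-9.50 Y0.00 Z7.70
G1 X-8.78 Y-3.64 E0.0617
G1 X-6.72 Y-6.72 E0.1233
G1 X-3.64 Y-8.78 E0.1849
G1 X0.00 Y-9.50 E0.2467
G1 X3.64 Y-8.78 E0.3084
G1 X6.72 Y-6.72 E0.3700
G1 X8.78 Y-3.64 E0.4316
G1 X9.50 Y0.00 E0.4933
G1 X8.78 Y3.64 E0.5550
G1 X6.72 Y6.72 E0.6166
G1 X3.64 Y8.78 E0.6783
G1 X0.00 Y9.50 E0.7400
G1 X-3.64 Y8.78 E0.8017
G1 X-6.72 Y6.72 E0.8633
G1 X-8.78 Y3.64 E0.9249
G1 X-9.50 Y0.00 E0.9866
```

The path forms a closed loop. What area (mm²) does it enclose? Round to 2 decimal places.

Apply the shoelace formula to the sequence of (X, Y) vertices; enclosed area = 276.48 mm².

276.48 mm²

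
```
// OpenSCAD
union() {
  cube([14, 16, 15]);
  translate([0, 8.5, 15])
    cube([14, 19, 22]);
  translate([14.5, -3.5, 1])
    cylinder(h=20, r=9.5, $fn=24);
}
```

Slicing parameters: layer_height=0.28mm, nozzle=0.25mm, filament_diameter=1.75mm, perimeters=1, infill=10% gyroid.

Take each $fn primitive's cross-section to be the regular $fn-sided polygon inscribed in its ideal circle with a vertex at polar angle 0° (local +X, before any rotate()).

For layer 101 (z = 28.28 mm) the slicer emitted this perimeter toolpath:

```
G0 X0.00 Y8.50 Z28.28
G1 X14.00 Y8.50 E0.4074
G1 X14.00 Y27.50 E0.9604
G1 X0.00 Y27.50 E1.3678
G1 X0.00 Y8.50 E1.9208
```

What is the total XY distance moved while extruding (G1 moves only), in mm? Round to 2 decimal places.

66.00 mm

Sum the Euclidean lengths of each G1 segment: total = 66.00 mm.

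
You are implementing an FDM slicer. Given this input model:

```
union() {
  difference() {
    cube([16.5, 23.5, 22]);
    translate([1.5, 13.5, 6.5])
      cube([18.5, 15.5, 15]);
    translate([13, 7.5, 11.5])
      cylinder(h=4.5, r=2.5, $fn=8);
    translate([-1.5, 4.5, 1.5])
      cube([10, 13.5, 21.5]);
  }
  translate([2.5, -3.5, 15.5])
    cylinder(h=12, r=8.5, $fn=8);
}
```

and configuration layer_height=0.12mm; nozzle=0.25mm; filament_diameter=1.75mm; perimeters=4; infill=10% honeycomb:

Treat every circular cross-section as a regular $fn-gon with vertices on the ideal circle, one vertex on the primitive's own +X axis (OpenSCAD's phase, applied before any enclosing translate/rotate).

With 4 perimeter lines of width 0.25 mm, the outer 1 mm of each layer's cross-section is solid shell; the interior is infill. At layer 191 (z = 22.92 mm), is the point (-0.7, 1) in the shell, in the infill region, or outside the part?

infill

At z = 22.92 mm: the cube is absent (z outside [0, 22]); the cube at (1.5, 13.5) is absent (z outside [6.5, 21.5]); the cylinder at (13, 7.5) is not intersected at this z (z outside [11.5, 16]); the 10×13.5 cube at (-1.5, 4.5) contributes its full rectangle; Taking the first minus the rest: the first operand is absent here, so nothing remains; the r=8.5 cylinder at (2.5, -3.5) contributes a regular 8-gon of circumradius 8.5; Merging all regions: only the r=8.5 cylinder at (2.5, -3.5) is present, so the union is just that shape — 1 connected region. Overall, the cross-section is a single solid region. The nearest boundary edge runs (2.50, 5.00)→(-3.51, 2.51); distance from the point to it = 2.47 mm. The point is inside the cross-section and 2.47 mm from the nearest boundary — more than the 1 mm shell width (4 × 0.25), so it's in the infill interior.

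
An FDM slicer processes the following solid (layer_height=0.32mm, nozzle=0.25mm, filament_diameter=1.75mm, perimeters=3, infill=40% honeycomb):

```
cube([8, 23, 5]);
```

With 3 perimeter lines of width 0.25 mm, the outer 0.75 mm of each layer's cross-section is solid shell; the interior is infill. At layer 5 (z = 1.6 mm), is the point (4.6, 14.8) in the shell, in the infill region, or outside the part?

infill

At z = 1.6 mm: the cube is present — its section is the full 8×23 rectangle. Overall, the cross-section is a single solid region. The nearest boundary edge runs (8.00, 0.00)→(8.00, 23.00); distance from the point to it = 3.40 mm. The point is inside the cross-section and 3.40 mm from the nearest boundary — more than the 0.75 mm shell width (3 × 0.25), so it's in the infill interior.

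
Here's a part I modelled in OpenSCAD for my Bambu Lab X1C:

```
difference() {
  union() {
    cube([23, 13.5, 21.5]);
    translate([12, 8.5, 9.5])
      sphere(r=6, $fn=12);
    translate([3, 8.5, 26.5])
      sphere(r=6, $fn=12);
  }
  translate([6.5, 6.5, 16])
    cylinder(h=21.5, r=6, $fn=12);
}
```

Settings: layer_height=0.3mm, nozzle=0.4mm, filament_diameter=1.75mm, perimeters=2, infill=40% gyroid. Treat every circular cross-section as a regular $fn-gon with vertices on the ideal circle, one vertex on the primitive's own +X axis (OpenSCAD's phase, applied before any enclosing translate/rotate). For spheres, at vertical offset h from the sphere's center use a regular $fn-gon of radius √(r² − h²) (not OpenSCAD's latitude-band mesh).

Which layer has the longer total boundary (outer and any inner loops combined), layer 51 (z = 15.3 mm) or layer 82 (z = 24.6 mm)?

layer 51 (z = 15.3 mm)

Layer 51 (z = 15.3): the 23×13.5 cube contributes its full rectangle (perimeter 73.00 mm); the r=6 sphere at (12, 8.5) contributes a regular 12-gon of circumradius √(6²−5.8²) = 1.536 (perimeter = 2·12·1.536·sin(180°/12) = 9.54 mm); the sphere at (3, 8.5) does not reach this height (|z−center|=11.200 > r=6); Merging all regions: the r=6 sphere at (12, 8.5) lies entirely inside the 23×13.5 cube, so the union is just the 23×13.5 cube — boundary = 73.00 mm; the cylinder at (6.5, 6.5) is absent (z outside [16, 37.5]); After the difference (first − rest): none of the subtracted shapes is present at this height, so that combined region is unchanged — boundary = 73.00 mm. So its perimeter = 73.00 mm. Layer 82 (z = 24.6): the cube is absent (z outside [0, 21.5]); the sphere at (12, 8.5) does not reach this height (|z−center|=15.100 > r=6); the r=6 sphere at (3, 8.5) contributes a regular 12-gon of circumradius √(6²−1.9²) = 5.691 (perimeter = 2·12·5.691·sin(180°/12) = 35.35 mm); Combining (union): only the r=6 sphere at (3, 8.5) is present, so the union is just that shape — boundary = 35.35 mm; the r=6 cylinder at (6.5, 6.5) contributes a regular 12-gon of circumradius 6 (perimeter = 2·12·6.000·sin(180°/12) = 37.27 mm); Subtracting the remaining from the first: starting from that combined region, the r=6 cylinder at (6.5, 6.5) partially overlaps it — only the 57.46 mm² overlap (of its 108.00 mm²) is removed, clipping the outline — boundary = 33.92 mm. So its perimeter = 33.92 mm. Layer 51 is larger (73.00 vs 33.92 mm).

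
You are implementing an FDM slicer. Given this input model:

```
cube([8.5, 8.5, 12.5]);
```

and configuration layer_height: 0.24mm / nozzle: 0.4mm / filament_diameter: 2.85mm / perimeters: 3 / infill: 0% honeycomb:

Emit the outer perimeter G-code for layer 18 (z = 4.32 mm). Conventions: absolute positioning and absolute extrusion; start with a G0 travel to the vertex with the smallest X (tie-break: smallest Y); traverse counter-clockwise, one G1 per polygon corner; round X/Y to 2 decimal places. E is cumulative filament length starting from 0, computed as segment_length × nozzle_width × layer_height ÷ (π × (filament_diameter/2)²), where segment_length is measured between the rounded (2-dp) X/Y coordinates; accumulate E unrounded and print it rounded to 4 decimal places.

At z = 4.32 mm: the cube (footprint 8.5×8.5) is included at this height. The outline is a single polygon with 4 vertices. Extrusion per mm of travel: 0.4 × 0.24 / (π × 1.425²) = 0.015048. Accumulating E over each segment gives final E = 0.5116.

G0 X0.00 Y0.00 Z4.32
G1 X8.50 Y0.00 E0.1279
G1 X8.50 Y8.50 E0.2558
G1 X0.00 Y8.50 E0.3837
G1 X0.00 Y0.00 E0.5116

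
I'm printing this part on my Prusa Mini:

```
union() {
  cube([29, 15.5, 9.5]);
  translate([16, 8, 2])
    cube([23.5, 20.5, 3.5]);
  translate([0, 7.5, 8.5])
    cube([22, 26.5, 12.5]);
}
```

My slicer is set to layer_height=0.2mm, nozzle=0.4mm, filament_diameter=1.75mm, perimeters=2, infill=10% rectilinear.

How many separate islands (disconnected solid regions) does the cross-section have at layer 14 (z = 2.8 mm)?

At z = 2.8 mm: the cube is present — its section is the full 29×15.5 rectangle; the cube at (16, 8) is present — its section is the full 23.5×20.5 rectangle; the cube at (0, 7.5) is absent (z outside [8.5, 21]); Merging all regions: the regions partially overlap (shared area 97.50 mm²), so overlapping operands fuse into one piece — 1 connected region. Overall, the cross-section is a single solid region. Island count = 1.

1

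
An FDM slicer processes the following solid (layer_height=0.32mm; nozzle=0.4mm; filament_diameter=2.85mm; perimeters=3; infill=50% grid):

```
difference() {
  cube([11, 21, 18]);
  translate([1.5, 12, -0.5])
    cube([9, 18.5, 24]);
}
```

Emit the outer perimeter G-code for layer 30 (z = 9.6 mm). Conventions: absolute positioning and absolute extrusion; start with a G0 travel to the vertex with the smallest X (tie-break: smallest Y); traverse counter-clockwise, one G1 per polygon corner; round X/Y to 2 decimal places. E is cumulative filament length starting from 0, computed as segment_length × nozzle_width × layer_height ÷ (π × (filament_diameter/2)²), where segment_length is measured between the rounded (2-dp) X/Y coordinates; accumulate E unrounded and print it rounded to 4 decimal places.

G0 X0.00 Y0.00 Z9.60
G1 X11.00 Y0.00 E0.2207
G1 X11.00 Y21.00 E0.6421
G1 X10.50 Y21.00 E0.6521
G1 X10.50 Y12.00 E0.8327
G1 X1.50 Y12.00 E1.0133
G1 X1.50 Y21.00 E1.1938
G1 X0.00 Y21.00 E1.2239
G1 X0.00 Y0.00 E1.6453

At z = 9.6 mm: the cube (footprint 11×21) is included at this height; the 9×18.5 cube at (1.5, 12) contributes its full rectangle; Subtracting the remaining from the first: starting from the 11×21 cube, the 9×18.5 cube at (1.5, 12) partially overlaps it — only the 81.00 mm² overlap (of its 166.50 mm²) is removed, clipping the outline — 1 connected region. The outline is a single polygon with 8 vertices. Extrusion per mm of travel: 0.4 × 0.32 / (π × 1.425²) = 0.020065. Accumulating E over each segment gives final E = 1.6453.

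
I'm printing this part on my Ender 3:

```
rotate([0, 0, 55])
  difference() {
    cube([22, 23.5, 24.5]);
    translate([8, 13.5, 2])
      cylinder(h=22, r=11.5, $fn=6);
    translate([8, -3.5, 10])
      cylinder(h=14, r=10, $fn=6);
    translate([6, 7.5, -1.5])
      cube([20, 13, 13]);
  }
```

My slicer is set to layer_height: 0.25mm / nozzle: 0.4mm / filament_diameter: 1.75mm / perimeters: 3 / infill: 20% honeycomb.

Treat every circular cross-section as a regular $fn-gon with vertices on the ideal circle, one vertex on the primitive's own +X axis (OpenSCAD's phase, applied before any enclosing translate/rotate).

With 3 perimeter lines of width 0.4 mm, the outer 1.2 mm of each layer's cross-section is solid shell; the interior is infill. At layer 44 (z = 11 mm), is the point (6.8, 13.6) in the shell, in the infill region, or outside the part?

At z = 11 mm: the cube (footprint 22×23.5) is included at this height; the cylinder at (8, 13.5): section is a regular 6-gon, circumradius r=11.5; the cylinder at (8, -3.5): section is a regular 6-gon, circumradius r=10; the 20×13 cube at (6, 7.5) contributes its full rectangle; After the difference (first − rest): starting from the 22×23.5 cube, the r=11.5 cylinder at (8, 13.5) partially overlaps it — only the 322.38 mm² overlap (of its 343.60 mm²) is removed, clipping the outline; the r=10 cylinder at (8, -3.5) partially overlaps it — only the 49.30 mm² overlap (of its 259.81 mm²) is removed, clipping the outline; the 20×13 cube at (6, 7.5) partially overlaps it — only the 57.04 mm² overlap (of its 260.00 mm²) is removed, clipping the outline — 3 connected regions; (whole slice rotated 55° about Z — lengths, areas and connectivity unchanged). Overall, the cross-section has 3 separate islands. Undo the 55° rotation: the query point maps to (15.041, 2.230) in the un-rotated model frame. The nearest boundary edge runs (15.98, 0.00)→(13.84, 3.70); distance from the point to it = 0.30 mm. (Shell/infill is judged within the island containing the point — the largest one.) The point is inside the cross-section, 0.30 mm from the nearest boundary — within the 1.2 mm shell band (3 × 0.4).

shell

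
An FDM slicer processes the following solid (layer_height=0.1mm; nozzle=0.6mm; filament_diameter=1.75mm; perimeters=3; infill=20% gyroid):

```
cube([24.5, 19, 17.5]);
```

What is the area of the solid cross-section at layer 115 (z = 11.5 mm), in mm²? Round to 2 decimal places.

465.50 mm²

At z = 11.5 mm: the cube (footprint 24.5×19) is included at this height (area 465.50 mm²). Overall, the cross-section is a single solid region. Net area = 465.50 mm².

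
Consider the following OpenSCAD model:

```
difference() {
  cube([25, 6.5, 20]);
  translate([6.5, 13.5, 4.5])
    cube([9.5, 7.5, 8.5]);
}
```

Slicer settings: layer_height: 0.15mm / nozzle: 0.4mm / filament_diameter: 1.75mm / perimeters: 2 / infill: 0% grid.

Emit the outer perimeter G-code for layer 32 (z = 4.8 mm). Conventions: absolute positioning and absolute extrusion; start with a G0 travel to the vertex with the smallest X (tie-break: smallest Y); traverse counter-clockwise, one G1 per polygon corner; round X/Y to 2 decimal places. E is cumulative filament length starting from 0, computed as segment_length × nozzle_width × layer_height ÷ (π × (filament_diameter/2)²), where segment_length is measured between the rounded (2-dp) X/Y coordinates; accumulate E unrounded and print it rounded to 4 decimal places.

G0 X0.00 Y0.00 Z4.80
G1 X25.00 Y0.00 E0.6236
G1 X25.00 Y6.50 E0.7858
G1 X0.00 Y6.50 E1.4094
G1 X0.00 Y0.00 E1.5715

At z = 4.8 mm: the cube (footprint 25×6.5) is included at this height; the cube at (6.5, 13.5) is present — its section is the full 9.5×7.5 rectangle; Taking the first minus the rest: starting from the 25×6.5 cube, the 9.5×7.5 cube at (6.5, 13.5) misses the remaining region (no effect) — 1 connected region. The outline is a single polygon with 4 vertices. Extrusion per mm of travel: 0.4 × 0.15 / (π × 0.875²) = 0.024945. Accumulating E over each segment gives final E = 1.5715.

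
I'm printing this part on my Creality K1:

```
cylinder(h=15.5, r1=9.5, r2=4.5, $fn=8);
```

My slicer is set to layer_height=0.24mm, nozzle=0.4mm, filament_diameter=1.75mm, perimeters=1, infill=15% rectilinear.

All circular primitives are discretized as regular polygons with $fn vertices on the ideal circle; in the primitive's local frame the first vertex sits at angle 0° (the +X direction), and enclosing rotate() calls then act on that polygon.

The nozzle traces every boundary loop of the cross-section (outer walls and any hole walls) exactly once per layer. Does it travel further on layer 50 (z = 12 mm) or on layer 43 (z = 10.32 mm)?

layer 43 (z = 10.32 mm)

Layer 50 (z = 12): the cone: at t=0.774 of its height the radius interpolates to r₁+(r₂−r₁)t = 5.629, giving a regular 8-gon of that circumradius (perimeter = 2·8·5.629·sin(180°/8) = 34.47 mm). So its perimeter = 34.47 mm. Layer 43 (z = 10.32): the cone: at t=0.666 of its height the radius interpolates to r₁+(r₂−r₁)t = 6.171, giving a regular 8-gon of that circumradius (perimeter = 2·8·6.171·sin(180°/8) = 37.78 mm). So its perimeter = 37.78 mm. Layer 43 is larger (37.78 vs 34.47 mm).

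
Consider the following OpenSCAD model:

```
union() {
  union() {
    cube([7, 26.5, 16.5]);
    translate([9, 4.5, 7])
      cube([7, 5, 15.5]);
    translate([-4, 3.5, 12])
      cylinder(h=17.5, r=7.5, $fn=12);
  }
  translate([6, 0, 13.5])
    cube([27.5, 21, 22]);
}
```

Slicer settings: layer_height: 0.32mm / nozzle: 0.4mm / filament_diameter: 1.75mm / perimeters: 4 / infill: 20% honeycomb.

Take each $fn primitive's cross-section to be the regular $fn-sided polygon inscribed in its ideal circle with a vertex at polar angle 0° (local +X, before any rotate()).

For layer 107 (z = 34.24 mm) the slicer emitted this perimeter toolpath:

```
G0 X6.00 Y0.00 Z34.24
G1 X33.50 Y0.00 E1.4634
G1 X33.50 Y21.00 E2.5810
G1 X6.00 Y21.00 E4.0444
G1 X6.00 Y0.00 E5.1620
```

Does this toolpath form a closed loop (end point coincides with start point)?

Start point (G0): (6.00, 0.00). End point (last G1): the path returns to the start — closed.

yes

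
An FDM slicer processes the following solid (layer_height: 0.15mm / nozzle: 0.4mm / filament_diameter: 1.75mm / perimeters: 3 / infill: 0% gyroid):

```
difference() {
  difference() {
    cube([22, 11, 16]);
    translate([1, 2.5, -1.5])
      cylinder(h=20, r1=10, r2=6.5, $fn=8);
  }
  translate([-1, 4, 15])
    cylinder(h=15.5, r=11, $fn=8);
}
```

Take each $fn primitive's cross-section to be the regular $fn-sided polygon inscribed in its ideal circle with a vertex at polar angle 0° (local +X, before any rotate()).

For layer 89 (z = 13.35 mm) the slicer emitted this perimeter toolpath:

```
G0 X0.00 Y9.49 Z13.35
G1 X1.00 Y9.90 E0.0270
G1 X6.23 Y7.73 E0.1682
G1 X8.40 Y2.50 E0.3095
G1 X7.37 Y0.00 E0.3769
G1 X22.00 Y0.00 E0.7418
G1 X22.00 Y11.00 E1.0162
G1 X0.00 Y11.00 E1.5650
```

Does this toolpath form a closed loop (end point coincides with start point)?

no

Start point (G0): (0.00, 9.49). End point (last G1): the path does not return to the start — open.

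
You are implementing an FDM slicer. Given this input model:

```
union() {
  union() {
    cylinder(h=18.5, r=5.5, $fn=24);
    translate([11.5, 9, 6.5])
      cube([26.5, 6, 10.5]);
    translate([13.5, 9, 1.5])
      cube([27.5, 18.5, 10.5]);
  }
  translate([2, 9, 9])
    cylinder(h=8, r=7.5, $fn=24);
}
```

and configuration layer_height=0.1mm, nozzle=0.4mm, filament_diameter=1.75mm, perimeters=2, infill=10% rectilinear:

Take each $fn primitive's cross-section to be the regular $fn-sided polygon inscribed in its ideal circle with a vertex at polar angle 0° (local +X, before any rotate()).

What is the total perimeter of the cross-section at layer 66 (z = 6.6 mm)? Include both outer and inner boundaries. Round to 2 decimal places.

At z = 6.6 mm: the r=5.5 cylinder contributes a regular 24-gon of circumradius 5.5 (perimeter = 2·24·5.500·sin(180°/24) = 34.46 mm); the cube at (11.5, 9) (footprint 26.5×6) is included at this height (perimeter 65.00 mm); the cube at (13.5, 9) is present — its section is the full 27.5×18.5 rectangle (perimeter 92.00 mm); Combining (union): the regions partially overlap (shared area 147.00 mm²), so the edge portions inside another operand are dropped and the merged outline is re-measured after clipping — boundary = 130.46 mm; the cylinder at (2, 9) does not reach this height (z outside [9, 17]); Taking the union: only that combined region is present, so the union is just that shape — boundary = 130.46 mm. Overall, the cross-section has 2 separate islands. Total boundary length (outer) = 130.46 mm.

130.46 mm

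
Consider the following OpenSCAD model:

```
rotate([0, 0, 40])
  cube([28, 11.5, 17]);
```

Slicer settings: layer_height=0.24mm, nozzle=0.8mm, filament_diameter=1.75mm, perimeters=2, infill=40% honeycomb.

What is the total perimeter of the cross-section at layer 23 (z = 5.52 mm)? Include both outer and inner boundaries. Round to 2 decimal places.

79.00 mm

At z = 5.52 mm: the 28×11.5 cube contributes its full rectangle (perimeter 79.00 mm); (whole slice rotated 40° about Z — lengths, areas and connectivity unchanged). Overall, the cross-section is a single solid region. Total boundary length (outer) = 79.00 mm.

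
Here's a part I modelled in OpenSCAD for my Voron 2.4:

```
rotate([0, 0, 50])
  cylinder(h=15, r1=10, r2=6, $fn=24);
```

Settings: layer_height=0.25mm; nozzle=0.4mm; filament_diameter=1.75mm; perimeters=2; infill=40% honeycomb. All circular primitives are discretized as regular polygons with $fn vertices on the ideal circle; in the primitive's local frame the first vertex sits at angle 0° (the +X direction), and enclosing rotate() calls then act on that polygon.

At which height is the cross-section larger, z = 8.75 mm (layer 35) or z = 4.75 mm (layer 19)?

Layer 35 (z = 8.75): the cone: at t=0.583 of its height the radius interpolates to r₁+(r₂−r₁)t = 7.667, giving a regular 24-gon of that circumradius (area = (24/2)·7.667²·sin(360°/24) = 182.55 mm²); (rotated 50° about Z; rotation is an isometry so areas/perimeters/island counts are preserved). So its area = 182.55 mm². Layer 19 (z = 4.75): the cone contributes a regular 24-gon of circumradius 8.733 (interpolated between r1=10 and r2=6 at t=0.317) (area = (24/2)·8.733²·sin(360°/24) = 236.88 mm²); (rotated 50° about Z; rotation is an isometry so areas/perimeters/island counts are preserved). So its area = 236.88 mm². Layer 19 is larger (236.88 vs 182.55 mm²).

layer 19 (z = 4.75 mm)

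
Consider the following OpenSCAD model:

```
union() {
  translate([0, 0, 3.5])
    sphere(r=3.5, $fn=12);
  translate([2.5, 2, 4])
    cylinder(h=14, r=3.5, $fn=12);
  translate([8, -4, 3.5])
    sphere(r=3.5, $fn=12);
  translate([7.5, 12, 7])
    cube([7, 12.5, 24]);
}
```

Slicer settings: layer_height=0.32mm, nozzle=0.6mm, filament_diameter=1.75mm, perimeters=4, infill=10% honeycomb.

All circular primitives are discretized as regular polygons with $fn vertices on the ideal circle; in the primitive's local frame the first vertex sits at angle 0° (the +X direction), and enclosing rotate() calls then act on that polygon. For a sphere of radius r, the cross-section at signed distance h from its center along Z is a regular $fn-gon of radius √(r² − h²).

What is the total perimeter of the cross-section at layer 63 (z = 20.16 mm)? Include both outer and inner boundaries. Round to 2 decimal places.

39.00 mm

At z = 20.16 mm: the sphere does not reach this height (|z−center|=16.660 > r=3.5); the cylinder at (2.5, 2) does not reach this height (z outside [4, 18]); the sphere at (8, -4) is absent (|z−center|=16.660 > r=3.5); the cube at (7.5, 12) is present — its section is the full 7×12.5 rectangle (perimeter 39.00 mm); Combining (union): only the 7×12.5 cube at (7.5, 12) is present, so the union is just that shape — boundary = 39.00 mm. Overall, the cross-section is a single solid region. Total boundary length (outer) = 39.00 mm.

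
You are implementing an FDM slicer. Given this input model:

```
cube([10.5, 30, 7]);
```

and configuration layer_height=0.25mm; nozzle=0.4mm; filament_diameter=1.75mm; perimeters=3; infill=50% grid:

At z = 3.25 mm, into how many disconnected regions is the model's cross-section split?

At z = 3.25 mm: the 10.5×30 cube contributes its full rectangle. The result has 1 disconnected region.

1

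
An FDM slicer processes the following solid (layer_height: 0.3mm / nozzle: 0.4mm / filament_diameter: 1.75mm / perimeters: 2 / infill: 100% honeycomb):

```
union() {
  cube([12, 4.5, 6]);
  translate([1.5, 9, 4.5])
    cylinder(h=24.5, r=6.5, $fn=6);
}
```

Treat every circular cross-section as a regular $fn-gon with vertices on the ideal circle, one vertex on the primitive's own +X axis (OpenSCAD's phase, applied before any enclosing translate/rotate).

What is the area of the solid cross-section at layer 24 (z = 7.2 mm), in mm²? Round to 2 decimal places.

109.77 mm²

At z = 7.2 mm: the cube does not reach this height (z outside [0, 6]); the r=6.5 cylinder at (1.5, 9) gives a regular 6-gon of circumradius 6.5 (constant along its height) (area = (6/2)·6.500²·sin(360°/6) = 109.77 mm²); Merging all regions: only the r=6.5 cylinder at (1.5, 9) is present, so the union is just that shape — area = 109.77 mm². Overall, the cross-section is a single solid region. Net area = 109.77 mm².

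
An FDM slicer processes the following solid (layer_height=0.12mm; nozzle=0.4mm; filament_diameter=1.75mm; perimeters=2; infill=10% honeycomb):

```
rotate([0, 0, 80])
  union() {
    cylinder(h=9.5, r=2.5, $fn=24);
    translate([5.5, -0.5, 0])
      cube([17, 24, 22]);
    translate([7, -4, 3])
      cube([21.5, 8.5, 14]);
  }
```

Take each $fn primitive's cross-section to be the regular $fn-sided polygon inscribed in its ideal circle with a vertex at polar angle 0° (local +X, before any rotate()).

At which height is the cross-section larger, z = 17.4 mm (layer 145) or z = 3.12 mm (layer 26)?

layer 26 (z = 3.12 mm)

Layer 145 (z = 17.4): the cylinder does not reach this height (z outside [0, 9.5]); the cube at (5.5, -0.5) is present — its section is the full 17×24 rectangle (area 408.00 mm²); the cube at (7, -4) is absent (z outside [3, 17]); Taking the union: only the 17×24 cube at (5.5, -0.5) is present, so the union is just that shape — area = 408.00 mm²; (whole slice rotated 80° about Z — lengths, areas and connectivity unchanged). So its area = 408.00 mm². Layer 26 (z = 3.12): the r=2.5 cylinder contributes a regular 24-gon of circumradius 2.5 (area = (24/2)·2.500²·sin(360°/24) = 19.41 mm²); the cube at (5.5, -0.5) (footprint 17×24) is included at this height (area 408.00 mm²); the cube at (7, -4) (footprint 21.5×8.5) is included at this height (area 182.75 mm²); Taking the union: the regions partially overlap — summed areas 610.16 mm² minus the doubly-counted overlap 77.50 mm² gives 532.66 mm² — area = 532.66 mm²; (rotated 80° about Z; rotation is an isometry so areas/perimeters/island counts are preserved). So its area = 532.66 mm². Layer 26 is larger (532.66 vs 408.00 mm²).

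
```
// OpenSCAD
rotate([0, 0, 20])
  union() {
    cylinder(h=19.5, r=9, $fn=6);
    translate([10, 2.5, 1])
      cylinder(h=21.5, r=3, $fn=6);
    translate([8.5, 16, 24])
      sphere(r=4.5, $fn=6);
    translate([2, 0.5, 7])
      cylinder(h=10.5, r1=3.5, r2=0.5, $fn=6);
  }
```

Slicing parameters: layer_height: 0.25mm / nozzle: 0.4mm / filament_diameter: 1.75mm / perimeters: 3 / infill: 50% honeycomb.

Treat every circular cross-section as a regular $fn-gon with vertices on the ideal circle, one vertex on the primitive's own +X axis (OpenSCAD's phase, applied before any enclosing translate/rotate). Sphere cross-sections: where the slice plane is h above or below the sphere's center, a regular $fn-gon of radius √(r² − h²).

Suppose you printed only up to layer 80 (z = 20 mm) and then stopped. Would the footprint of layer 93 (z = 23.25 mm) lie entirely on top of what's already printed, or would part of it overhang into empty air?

Compare the two slices. At z = 20: the cylinder does not reach this height (z outside [0, 19.5]); the r=3 cylinder at (10, 2.5) contributes a regular 6-gon of circumradius 3 (area = (6/2)·3.000²·sin(360°/6) = 23.38 mm²); the r=4.5 sphere at (8.5, 16) contributes a regular 6-gon of circumradius √(4.5²−4²) = 2.062 (area = (6/2)·2.062²·sin(360°/6) = 11.04 mm²); the cone at (2, 0.5) is absent (z outside [7, 17.5]); Taking the union: the 2 present regions are separate (no shared area or edge), so areas and boundary lengths simply add and each stays a separate island — area = 34.42 mm²; (whole slice rotated 20° about Z — lengths, areas and connectivity unchanged). At z = 23.25: the cylinder is absent (z outside [0, 19.5]); the cylinder at (10, 2.5) is absent (z outside [1, 22.5]); the r=4.5 sphere at (8.5, 16) slices to a regular 6-gon of circumradius 4.437 (√(r²−h²) with h=0.75 from center) (area = (6/2)·4.437²·sin(360°/6) = 51.15 mm²); the cone at (2, 0.5) is absent (z outside [7, 17.5]); Combining (union): only the r=4.5 sphere at (8.5, 16) is present, so the union is just that shape — area = 51.15 mm²; (whole slice rotated 20° about Z — lengths, areas and connectivity unchanged). Checking containment: at z = 23.25 the cross-section extends beyond the z = 20 cross-section by about 40.11 mm².

part overhangs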